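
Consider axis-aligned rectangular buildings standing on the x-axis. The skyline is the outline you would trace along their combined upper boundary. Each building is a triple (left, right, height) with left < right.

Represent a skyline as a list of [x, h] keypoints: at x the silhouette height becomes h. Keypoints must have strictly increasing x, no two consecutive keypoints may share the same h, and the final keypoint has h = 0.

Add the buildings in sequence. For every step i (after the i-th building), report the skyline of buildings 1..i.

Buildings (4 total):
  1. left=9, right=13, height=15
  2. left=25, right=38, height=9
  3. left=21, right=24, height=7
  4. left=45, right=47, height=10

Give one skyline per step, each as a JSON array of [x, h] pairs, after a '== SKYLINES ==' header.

== SKYLINES ==
[[9,15],[13,0]]
[[9,15],[13,0],[25,9],[38,0]]
[[9,15],[13,0],[21,7],[24,0],[25,9],[38,0]]
[[9,15],[13,0],[21,7],[24,0],[25,9],[38,0],[45,10],[47,0]]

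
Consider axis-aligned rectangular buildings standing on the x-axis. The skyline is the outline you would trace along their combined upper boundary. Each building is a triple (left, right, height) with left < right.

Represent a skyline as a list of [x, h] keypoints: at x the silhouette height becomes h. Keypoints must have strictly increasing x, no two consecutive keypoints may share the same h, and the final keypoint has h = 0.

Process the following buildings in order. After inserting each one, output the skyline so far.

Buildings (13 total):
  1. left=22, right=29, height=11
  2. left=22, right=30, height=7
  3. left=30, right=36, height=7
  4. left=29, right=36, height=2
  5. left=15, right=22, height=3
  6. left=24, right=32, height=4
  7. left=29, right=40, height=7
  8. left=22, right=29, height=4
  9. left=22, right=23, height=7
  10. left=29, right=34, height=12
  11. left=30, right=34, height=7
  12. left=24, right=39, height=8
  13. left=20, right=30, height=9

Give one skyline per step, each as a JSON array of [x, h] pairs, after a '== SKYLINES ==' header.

== SKYLINES ==
[[22,11],[29,0]]
[[22,11],[29,7],[30,0]]
[[22,11],[29,7],[36,0]]
[[22,11],[29,7],[36,0]]
[[15,3],[22,11],[29,7],[36,0]]
[[15,3],[22,11],[29,7],[36,0]]
[[15,3],[22,11],[29,7],[40,0]]
[[15,3],[22,11],[29,7],[40,0]]
[[15,3],[22,11],[29,7],[40,0]]
[[15,3],[22,11],[29,12],[34,7],[40,0]]
[[15,3],[22,11],[29,12],[34,7],[40,0]]
[[15,3],[22,11],[29,12],[34,8],[39,7],[40,0]]
[[15,3],[20,9],[22,11],[29,12],[34,8],[39,7],[40,0]]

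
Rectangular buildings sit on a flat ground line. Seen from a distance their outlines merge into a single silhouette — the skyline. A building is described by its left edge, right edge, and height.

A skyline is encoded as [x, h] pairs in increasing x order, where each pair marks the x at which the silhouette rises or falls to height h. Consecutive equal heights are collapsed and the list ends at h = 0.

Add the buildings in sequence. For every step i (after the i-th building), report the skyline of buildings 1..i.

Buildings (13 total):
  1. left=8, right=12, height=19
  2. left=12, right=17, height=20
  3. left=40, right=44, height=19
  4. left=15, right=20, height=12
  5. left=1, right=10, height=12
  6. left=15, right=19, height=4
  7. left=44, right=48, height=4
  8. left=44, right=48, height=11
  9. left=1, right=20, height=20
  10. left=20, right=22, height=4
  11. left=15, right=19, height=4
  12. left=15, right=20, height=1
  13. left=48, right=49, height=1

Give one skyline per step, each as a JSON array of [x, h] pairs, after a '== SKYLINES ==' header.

== SKYLINES ==
[[8,19],[12,0]]
[[8,19],[12,20],[17,0]]
[[8,19],[12,20],[17,0],[40,19],[44,0]]
[[8,19],[12,20],[17,12],[20,0],[40,19],[44,0]]
[[1,12],[8,19],[12,20],[17,12],[20,0],[40,19],[44,0]]
[[1,12],[8,19],[12,20],[17,12],[20,0],[40,19],[44,0]]
[[1,12],[8,19],[12,20],[17,12],[20,0],[40,19],[44,4],[48,0]]
[[1,12],[8,19],[12,20],[17,12],[20,0],[40,19],[44,11],[48,0]]
[[1,20],[20,0],[40,19],[44,11],[48,0]]
[[1,20],[20,4],[22,0],[40,19],[44,11],[48,0]]
[[1,20],[20,4],[22,0],[40,19],[44,11],[48,0]]
[[1,20],[20,4],[22,0],[40,19],[44,11],[48,0]]
[[1,20],[20,4],[22,0],[40,19],[44,11],[48,1],[49,0]]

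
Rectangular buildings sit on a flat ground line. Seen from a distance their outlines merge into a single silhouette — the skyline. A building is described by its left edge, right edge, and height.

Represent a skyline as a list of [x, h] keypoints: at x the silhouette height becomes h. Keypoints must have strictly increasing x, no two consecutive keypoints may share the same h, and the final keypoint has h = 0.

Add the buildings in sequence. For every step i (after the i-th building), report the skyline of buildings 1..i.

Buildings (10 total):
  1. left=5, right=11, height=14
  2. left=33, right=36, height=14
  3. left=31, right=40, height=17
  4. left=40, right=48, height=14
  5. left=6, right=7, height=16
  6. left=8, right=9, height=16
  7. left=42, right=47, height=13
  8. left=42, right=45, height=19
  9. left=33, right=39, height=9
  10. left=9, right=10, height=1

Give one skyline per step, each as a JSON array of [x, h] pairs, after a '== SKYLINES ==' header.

== SKYLINES ==
[[5,14],[11,0]]
[[5,14],[11,0],[33,14],[36,0]]
[[5,14],[11,0],[31,17],[40,0]]
[[5,14],[11,0],[31,17],[40,14],[48,0]]
[[5,14],[6,16],[7,14],[11,0],[31,17],[40,14],[48,0]]
[[5,14],[6,16],[7,14],[8,16],[9,14],[11,0],[31,17],[40,14],[48,0]]
[[5,14],[6,16],[7,14],[8,16],[9,14],[11,0],[31,17],[40,14],[48,0]]
[[5,14],[6,16],[7,14],[8,16],[9,14],[11,0],[31,17],[40,14],[42,19],[45,14],[48,0]]
[[5,14],[6,16],[7,14],[8,16],[9,14],[11,0],[31,17],[40,14],[42,19],[45,14],[48,0]]
[[5,14],[6,16],[7,14],[8,16],[9,14],[11,0],[31,17],[40,14],[42,19],[45,14],[48,0]]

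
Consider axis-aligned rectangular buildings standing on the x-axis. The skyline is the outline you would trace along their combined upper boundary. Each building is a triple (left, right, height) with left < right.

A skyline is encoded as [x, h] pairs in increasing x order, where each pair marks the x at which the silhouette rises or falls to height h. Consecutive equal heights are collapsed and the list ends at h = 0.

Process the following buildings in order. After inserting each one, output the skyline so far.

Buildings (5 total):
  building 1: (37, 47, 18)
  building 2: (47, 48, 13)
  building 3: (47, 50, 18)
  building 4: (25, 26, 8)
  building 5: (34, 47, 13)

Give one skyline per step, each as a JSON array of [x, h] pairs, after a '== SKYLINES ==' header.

== SKYLINES ==
[[37,18],[47,0]]
[[37,18],[47,13],[48,0]]
[[37,18],[50,0]]
[[25,8],[26,0],[37,18],[50,0]]
[[25,8],[26,0],[34,13],[37,18],[50,0]]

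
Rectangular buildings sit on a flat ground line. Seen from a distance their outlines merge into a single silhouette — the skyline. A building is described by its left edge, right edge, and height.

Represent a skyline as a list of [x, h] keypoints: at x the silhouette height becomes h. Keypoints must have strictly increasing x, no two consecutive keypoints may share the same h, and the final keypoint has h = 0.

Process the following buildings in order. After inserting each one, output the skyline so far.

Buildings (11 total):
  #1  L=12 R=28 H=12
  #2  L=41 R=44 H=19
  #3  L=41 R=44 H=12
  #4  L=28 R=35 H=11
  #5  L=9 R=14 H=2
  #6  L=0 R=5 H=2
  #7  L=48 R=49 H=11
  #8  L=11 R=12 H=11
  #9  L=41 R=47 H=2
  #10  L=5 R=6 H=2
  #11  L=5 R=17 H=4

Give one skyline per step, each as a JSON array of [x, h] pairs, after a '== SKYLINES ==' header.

== SKYLINES ==
[[12,12],[28,0]]
[[12,12],[28,0],[41,19],[44,0]]
[[12,12],[28,0],[41,19],[44,0]]
[[12,12],[28,11],[35,0],[41,19],[44,0]]
[[9,2],[12,12],[28,11],[35,0],[41,19],[44,0]]
[[0,2],[5,0],[9,2],[12,12],[28,11],[35,0],[41,19],[44,0]]
[[0,2],[5,0],[9,2],[12,12],[28,11],[35,0],[41,19],[44,0],[48,11],[49,0]]
[[0,2],[5,0],[9,2],[11,11],[12,12],[28,11],[35,0],[41,19],[44,0],[48,11],[49,0]]
[[0,2],[5,0],[9,2],[11,11],[12,12],[28,11],[35,0],[41,19],[44,2],[47,0],[48,11],[49,0]]
[[0,2],[6,0],[9,2],[11,11],[12,12],[28,11],[35,0],[41,19],[44,2],[47,0],[48,11],[49,0]]
[[0,2],[5,4],[11,11],[12,12],[28,11],[35,0],[41,19],[44,2],[47,0],[48,11],[49,0]]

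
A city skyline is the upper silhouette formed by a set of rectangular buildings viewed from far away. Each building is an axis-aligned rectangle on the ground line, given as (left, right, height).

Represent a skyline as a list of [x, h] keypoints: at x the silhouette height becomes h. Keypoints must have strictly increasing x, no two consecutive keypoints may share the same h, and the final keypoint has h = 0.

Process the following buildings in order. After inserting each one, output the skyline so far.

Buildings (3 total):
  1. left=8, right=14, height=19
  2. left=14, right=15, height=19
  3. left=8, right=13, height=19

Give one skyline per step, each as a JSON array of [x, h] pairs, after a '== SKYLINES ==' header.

== SKYLINES ==
[[8,19],[14,0]]
[[8,19],[15,0]]
[[8,19],[15,0]]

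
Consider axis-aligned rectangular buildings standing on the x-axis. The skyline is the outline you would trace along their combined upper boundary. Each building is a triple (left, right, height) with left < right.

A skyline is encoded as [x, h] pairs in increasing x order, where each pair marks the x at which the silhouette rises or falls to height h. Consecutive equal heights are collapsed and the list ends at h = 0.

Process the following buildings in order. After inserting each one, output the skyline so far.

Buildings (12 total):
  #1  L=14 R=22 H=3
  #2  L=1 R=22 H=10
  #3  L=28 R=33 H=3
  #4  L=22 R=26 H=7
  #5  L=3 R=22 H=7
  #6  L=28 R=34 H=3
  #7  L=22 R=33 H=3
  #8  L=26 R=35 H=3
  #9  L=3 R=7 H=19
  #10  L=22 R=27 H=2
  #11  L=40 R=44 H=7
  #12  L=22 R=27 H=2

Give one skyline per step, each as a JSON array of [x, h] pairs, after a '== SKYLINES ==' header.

== SKYLINES ==
[[14,3],[22,0]]
[[1,10],[22,0]]
[[1,10],[22,0],[28,3],[33,0]]
[[1,10],[22,7],[26,0],[28,3],[33,0]]
[[1,10],[22,7],[26,0],[28,3],[33,0]]
[[1,10],[22,7],[26,0],[28,3],[34,0]]
[[1,10],[22,7],[26,3],[34,0]]
[[1,10],[22,7],[26,3],[35,0]]
[[1,10],[3,19],[7,10],[22,7],[26,3],[35,0]]
[[1,10],[3,19],[7,10],[22,7],[26,3],[35,0]]
[[1,10],[3,19],[7,10],[22,7],[26,3],[35,0],[40,7],[44,0]]
[[1,10],[3,19],[7,10],[22,7],[26,3],[35,0],[40,7],[44,0]]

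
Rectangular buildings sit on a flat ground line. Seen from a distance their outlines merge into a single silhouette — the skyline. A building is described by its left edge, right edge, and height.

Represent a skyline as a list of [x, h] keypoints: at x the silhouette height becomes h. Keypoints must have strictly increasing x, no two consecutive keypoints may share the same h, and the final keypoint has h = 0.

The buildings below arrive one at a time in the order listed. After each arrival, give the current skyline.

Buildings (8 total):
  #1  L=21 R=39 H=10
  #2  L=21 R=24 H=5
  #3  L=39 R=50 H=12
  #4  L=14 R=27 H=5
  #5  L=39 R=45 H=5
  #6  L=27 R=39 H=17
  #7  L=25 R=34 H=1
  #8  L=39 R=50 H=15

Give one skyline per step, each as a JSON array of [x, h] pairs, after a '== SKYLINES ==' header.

== SKYLINES ==
[[21,10],[39,0]]
[[21,10],[39,0]]
[[21,10],[39,12],[50,0]]
[[14,5],[21,10],[39,12],[50,0]]
[[14,5],[21,10],[39,12],[50,0]]
[[14,5],[21,10],[27,17],[39,12],[50,0]]
[[14,5],[21,10],[27,17],[39,12],[50,0]]
[[14,5],[21,10],[27,17],[39,15],[50,0]]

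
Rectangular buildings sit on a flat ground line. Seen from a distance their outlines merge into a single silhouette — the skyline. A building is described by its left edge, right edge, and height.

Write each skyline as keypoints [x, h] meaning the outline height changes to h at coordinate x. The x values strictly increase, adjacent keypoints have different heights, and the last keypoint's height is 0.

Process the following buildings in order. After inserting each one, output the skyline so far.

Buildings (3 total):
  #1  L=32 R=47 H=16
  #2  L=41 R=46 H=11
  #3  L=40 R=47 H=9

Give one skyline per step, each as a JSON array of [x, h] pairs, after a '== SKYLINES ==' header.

== SKYLINES ==
[[32,16],[47,0]]
[[32,16],[47,0]]
[[32,16],[47,0]]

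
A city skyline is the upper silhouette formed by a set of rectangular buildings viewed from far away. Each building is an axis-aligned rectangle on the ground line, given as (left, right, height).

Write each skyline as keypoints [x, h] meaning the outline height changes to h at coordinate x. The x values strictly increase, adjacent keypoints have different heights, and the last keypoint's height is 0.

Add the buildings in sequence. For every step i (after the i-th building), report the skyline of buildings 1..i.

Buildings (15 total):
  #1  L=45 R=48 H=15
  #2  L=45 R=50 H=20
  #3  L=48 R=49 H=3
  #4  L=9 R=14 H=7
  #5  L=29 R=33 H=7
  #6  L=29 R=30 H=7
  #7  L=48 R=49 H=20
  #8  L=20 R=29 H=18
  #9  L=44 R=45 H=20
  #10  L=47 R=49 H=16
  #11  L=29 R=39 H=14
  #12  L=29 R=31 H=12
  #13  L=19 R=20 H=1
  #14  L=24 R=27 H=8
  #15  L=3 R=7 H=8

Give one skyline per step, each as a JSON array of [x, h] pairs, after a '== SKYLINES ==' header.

== SKYLINES ==
[[45,15],[48,0]]
[[45,20],[50,0]]
[[45,20],[50,0]]
[[9,7],[14,0],[45,20],[50,0]]
[[9,7],[14,0],[29,7],[33,0],[45,20],[50,0]]
[[9,7],[14,0],[29,7],[33,0],[45,20],[50,0]]
[[9,7],[14,0],[29,7],[33,0],[45,20],[50,0]]
[[9,7],[14,0],[20,18],[29,7],[33,0],[45,20],[50,0]]
[[9,7],[14,0],[20,18],[29,7],[33,0],[44,20],[50,0]]
[[9,7],[14,0],[20,18],[29,7],[33,0],[44,20],[50,0]]
[[9,7],[14,0],[20,18],[29,14],[39,0],[44,20],[50,0]]
[[9,7],[14,0],[20,18],[29,14],[39,0],[44,20],[50,0]]
[[9,7],[14,0],[19,1],[20,18],[29,14],[39,0],[44,20],[50,0]]
[[9,7],[14,0],[19,1],[20,18],[29,14],[39,0],[44,20],[50,0]]
[[3,8],[7,0],[9,7],[14,0],[19,1],[20,18],[29,14],[39,0],[44,20],[50,0]]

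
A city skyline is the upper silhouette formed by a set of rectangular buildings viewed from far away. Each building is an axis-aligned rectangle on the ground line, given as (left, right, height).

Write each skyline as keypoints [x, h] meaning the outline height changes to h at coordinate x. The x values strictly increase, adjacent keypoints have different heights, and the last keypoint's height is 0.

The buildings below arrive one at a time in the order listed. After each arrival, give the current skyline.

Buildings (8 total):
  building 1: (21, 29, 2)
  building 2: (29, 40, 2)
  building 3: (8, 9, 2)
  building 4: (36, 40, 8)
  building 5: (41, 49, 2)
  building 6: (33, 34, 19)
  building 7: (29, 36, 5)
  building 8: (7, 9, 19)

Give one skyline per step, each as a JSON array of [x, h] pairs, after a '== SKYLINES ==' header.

== SKYLINES ==
[[21,2],[29,0]]
[[21,2],[40,0]]
[[8,2],[9,0],[21,2],[40,0]]
[[8,2],[9,0],[21,2],[36,8],[40,0]]
[[8,2],[9,0],[21,2],[36,8],[40,0],[41,2],[49,0]]
[[8,2],[9,0],[21,2],[33,19],[34,2],[36,8],[40,0],[41,2],[49,0]]
[[8,2],[9,0],[21,2],[29,5],[33,19],[34,5],[36,8],[40,0],[41,2],[49,0]]
[[7,19],[9,0],[21,2],[29,5],[33,19],[34,5],[36,8],[40,0],[41,2],[49,0]]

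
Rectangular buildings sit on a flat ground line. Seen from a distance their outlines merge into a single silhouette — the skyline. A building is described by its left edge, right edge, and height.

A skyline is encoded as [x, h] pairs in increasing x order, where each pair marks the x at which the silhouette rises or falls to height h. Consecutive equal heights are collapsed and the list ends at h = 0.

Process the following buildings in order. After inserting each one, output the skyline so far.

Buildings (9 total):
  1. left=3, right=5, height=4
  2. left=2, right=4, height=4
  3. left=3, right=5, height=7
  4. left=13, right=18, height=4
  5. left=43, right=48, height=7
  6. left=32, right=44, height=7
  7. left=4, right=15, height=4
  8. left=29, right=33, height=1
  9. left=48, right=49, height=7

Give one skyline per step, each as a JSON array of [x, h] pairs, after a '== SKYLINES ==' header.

== SKYLINES ==
[[3,4],[5,0]]
[[2,4],[5,0]]
[[2,4],[3,7],[5,0]]
[[2,4],[3,7],[5,0],[13,4],[18,0]]
[[2,4],[3,7],[5,0],[13,4],[18,0],[43,7],[48,0]]
[[2,4],[3,7],[5,0],[13,4],[18,0],[32,7],[48,0]]
[[2,4],[3,7],[5,4],[18,0],[32,7],[48,0]]
[[2,4],[3,7],[5,4],[18,0],[29,1],[32,7],[48,0]]
[[2,4],[3,7],[5,4],[18,0],[29,1],[32,7],[49,0]]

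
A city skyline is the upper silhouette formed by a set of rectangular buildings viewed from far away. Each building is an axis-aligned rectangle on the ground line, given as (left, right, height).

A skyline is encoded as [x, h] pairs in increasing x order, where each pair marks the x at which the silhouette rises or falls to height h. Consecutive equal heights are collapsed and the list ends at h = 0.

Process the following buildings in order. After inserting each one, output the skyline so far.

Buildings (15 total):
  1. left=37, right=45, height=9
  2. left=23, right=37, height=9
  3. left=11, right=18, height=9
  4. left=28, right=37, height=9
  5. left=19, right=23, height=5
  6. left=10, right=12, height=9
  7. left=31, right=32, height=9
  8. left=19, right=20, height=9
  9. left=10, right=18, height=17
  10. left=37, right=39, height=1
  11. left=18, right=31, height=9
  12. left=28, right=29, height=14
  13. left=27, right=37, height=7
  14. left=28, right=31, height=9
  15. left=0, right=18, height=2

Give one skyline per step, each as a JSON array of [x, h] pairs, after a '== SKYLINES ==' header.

== SKYLINES ==
[[37,9],[45,0]]
[[23,9],[45,0]]
[[11,9],[18,0],[23,9],[45,0]]
[[11,9],[18,0],[23,9],[45,0]]
[[11,9],[18,0],[19,5],[23,9],[45,0]]
[[10,9],[18,0],[19,5],[23,9],[45,0]]
[[10,9],[18,0],[19,5],[23,9],[45,0]]
[[10,9],[18,0],[19,9],[20,5],[23,9],[45,0]]
[[10,17],[18,0],[19,9],[20,5],[23,9],[45,0]]
[[10,17],[18,0],[19,9],[20,5],[23,9],[45,0]]
[[10,17],[18,9],[45,0]]
[[10,17],[18,9],[28,14],[29,9],[45,0]]
[[10,17],[18,9],[28,14],[29,9],[45,0]]
[[10,17],[18,9],[28,14],[29,9],[45,0]]
[[0,2],[10,17],[18,9],[28,14],[29,9],[45,0]]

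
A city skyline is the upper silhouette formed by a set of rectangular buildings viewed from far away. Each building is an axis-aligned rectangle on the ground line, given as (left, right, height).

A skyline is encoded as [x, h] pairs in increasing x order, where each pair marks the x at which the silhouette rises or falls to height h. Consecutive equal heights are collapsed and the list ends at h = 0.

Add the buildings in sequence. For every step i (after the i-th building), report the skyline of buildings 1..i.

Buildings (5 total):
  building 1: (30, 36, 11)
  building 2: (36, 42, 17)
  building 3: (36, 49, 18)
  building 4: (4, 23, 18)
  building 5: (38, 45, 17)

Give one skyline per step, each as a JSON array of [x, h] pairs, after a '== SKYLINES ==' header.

== SKYLINES ==
[[30,11],[36,0]]
[[30,11],[36,17],[42,0]]
[[30,11],[36,18],[49,0]]
[[4,18],[23,0],[30,11],[36,18],[49,0]]
[[4,18],[23,0],[30,11],[36,18],[49,0]]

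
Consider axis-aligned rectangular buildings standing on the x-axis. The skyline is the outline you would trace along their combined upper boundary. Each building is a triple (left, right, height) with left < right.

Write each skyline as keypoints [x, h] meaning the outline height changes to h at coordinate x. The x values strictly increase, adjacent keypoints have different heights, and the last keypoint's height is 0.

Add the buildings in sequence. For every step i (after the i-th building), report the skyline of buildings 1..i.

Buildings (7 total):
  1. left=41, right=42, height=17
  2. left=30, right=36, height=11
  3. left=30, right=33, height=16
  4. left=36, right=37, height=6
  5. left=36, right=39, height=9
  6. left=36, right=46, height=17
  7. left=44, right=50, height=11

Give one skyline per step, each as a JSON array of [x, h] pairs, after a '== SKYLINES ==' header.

== SKYLINES ==
[[41,17],[42,0]]
[[30,11],[36,0],[41,17],[42,0]]
[[30,16],[33,11],[36,0],[41,17],[42,0]]
[[30,16],[33,11],[36,6],[37,0],[41,17],[42,0]]
[[30,16],[33,11],[36,9],[39,0],[41,17],[42,0]]
[[30,16],[33,11],[36,17],[46,0]]
[[30,16],[33,11],[36,17],[46,11],[50,0]]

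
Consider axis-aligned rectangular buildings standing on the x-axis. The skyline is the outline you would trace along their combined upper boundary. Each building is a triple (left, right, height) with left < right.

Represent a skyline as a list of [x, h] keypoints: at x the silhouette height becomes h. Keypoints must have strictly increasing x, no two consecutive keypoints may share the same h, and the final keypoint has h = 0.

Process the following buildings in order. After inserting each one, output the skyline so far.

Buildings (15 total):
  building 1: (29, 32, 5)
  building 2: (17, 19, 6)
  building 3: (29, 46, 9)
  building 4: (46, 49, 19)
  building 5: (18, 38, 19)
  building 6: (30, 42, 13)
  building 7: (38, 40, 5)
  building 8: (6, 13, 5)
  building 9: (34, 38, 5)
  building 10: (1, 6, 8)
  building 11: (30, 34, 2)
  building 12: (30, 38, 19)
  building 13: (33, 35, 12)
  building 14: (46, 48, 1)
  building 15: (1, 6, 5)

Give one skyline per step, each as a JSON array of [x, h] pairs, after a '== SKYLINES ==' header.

== SKYLINES ==
[[29,5],[32,0]]
[[17,6],[19,0],[29,5],[32,0]]
[[17,6],[19,0],[29,9],[46,0]]
[[17,6],[19,0],[29,9],[46,19],[49,0]]
[[17,6],[18,19],[38,9],[46,19],[49,0]]
[[17,6],[18,19],[38,13],[42,9],[46,19],[49,0]]
[[17,6],[18,19],[38,13],[42,9],[46,19],[49,0]]
[[6,5],[13,0],[17,6],[18,19],[38,13],[42,9],[46,19],[49,0]]
[[6,5],[13,0],[17,6],[18,19],[38,13],[42,9],[46,19],[49,0]]
[[1,8],[6,5],[13,0],[17,6],[18,19],[38,13],[42,9],[46,19],[49,0]]
[[1,8],[6,5],[13,0],[17,6],[18,19],[38,13],[42,9],[46,19],[49,0]]
[[1,8],[6,5],[13,0],[17,6],[18,19],[38,13],[42,9],[46,19],[49,0]]
[[1,8],[6,5],[13,0],[17,6],[18,19],[38,13],[42,9],[46,19],[49,0]]
[[1,8],[6,5],[13,0],[17,6],[18,19],[38,13],[42,9],[46,19],[49,0]]
[[1,8],[6,5],[13,0],[17,6],[18,19],[38,13],[42,9],[46,19],[49,0]]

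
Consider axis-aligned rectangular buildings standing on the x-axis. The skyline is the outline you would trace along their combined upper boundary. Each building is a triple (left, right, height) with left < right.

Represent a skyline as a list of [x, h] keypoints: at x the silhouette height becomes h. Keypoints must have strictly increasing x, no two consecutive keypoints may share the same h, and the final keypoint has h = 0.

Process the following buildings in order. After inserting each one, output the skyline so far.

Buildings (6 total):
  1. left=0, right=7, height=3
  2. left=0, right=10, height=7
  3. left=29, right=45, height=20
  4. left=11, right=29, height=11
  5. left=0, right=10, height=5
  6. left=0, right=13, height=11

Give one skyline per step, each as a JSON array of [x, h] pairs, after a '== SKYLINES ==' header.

== SKYLINES ==
[[0,3],[7,0]]
[[0,7],[10,0]]
[[0,7],[10,0],[29,20],[45,0]]
[[0,7],[10,0],[11,11],[29,20],[45,0]]
[[0,7],[10,0],[11,11],[29,20],[45,0]]
[[0,11],[29,20],[45,0]]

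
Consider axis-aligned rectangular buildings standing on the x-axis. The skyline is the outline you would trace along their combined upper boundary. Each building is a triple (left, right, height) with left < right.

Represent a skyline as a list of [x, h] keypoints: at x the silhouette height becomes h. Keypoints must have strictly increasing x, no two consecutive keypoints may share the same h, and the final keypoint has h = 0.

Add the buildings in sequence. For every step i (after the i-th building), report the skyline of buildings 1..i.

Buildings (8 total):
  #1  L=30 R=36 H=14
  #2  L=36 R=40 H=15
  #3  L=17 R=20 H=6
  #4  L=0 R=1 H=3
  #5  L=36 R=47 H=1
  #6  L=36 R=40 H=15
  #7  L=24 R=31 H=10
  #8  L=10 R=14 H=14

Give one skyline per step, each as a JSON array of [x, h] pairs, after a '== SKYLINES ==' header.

== SKYLINES ==
[[30,14],[36,0]]
[[30,14],[36,15],[40,0]]
[[17,6],[20,0],[30,14],[36,15],[40,0]]
[[0,3],[1,0],[17,6],[20,0],[30,14],[36,15],[40,0]]
[[0,3],[1,0],[17,6],[20,0],[30,14],[36,15],[40,1],[47,0]]
[[0,3],[1,0],[17,6],[20,0],[30,14],[36,15],[40,1],[47,0]]
[[0,3],[1,0],[17,6],[20,0],[24,10],[30,14],[36,15],[40,1],[47,0]]
[[0,3],[1,0],[10,14],[14,0],[17,6],[20,0],[24,10],[30,14],[36,15],[40,1],[47,0]]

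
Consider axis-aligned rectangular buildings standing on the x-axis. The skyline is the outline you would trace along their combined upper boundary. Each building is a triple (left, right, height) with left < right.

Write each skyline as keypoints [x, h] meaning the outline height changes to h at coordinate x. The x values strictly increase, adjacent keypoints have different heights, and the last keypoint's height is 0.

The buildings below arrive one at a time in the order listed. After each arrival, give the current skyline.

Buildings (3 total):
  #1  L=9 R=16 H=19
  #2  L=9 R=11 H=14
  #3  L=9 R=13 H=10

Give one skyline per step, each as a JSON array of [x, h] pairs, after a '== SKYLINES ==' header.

== SKYLINES ==
[[9,19],[16,0]]
[[9,19],[16,0]]
[[9,19],[16,0]]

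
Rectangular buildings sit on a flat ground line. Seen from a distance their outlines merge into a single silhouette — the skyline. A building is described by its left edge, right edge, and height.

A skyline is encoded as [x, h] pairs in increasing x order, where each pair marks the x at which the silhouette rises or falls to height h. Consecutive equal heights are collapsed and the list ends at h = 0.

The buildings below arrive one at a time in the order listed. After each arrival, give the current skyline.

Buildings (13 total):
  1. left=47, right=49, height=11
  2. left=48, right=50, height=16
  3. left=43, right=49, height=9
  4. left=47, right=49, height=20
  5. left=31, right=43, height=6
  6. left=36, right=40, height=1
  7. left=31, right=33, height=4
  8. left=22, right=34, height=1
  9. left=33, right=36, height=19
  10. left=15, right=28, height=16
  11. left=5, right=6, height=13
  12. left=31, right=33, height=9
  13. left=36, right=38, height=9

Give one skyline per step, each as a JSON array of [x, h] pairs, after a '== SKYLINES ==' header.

== SKYLINES ==
[[47,11],[49,0]]
[[47,11],[48,16],[50,0]]
[[43,9],[47,11],[48,16],[50,0]]
[[43,9],[47,20],[49,16],[50,0]]
[[31,6],[43,9],[47,20],[49,16],[50,0]]
[[31,6],[43,9],[47,20],[49,16],[50,0]]
[[31,6],[43,9],[47,20],[49,16],[50,0]]
[[22,1],[31,6],[43,9],[47,20],[49,16],[50,0]]
[[22,1],[31,6],[33,19],[36,6],[43,9],[47,20],[49,16],[50,0]]
[[15,16],[28,1],[31,6],[33,19],[36,6],[43,9],[47,20],[49,16],[50,0]]
[[5,13],[6,0],[15,16],[28,1],[31,6],[33,19],[36,6],[43,9],[47,20],[49,16],[50,0]]
[[5,13],[6,0],[15,16],[28,1],[31,9],[33,19],[36,6],[43,9],[47,20],[49,16],[50,0]]
[[5,13],[6,0],[15,16],[28,1],[31,9],[33,19],[36,9],[38,6],[43,9],[47,20],[49,16],[50,0]]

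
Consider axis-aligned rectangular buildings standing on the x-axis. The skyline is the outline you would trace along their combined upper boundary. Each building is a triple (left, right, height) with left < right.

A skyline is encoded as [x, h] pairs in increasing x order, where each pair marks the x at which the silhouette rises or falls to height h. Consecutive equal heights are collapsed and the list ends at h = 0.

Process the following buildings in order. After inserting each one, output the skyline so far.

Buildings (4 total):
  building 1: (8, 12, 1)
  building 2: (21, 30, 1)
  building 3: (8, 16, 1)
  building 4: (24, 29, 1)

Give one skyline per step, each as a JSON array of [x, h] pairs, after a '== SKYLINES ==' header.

== SKYLINES ==
[[8,1],[12,0]]
[[8,1],[12,0],[21,1],[30,0]]
[[8,1],[16,0],[21,1],[30,0]]
[[8,1],[16,0],[21,1],[30,0]]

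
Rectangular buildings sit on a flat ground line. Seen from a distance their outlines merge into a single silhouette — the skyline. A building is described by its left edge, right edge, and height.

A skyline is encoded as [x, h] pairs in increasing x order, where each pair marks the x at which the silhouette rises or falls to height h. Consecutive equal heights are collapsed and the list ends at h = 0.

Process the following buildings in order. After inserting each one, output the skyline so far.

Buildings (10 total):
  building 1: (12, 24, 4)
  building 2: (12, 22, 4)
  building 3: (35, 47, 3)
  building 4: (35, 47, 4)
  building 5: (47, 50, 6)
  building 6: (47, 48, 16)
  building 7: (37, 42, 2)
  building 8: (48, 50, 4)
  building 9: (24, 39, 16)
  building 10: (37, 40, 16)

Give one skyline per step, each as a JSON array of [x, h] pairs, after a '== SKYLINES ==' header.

== SKYLINES ==
[[12,4],[24,0]]
[[12,4],[24,0]]
[[12,4],[24,0],[35,3],[47,0]]
[[12,4],[24,0],[35,4],[47,0]]
[[12,4],[24,0],[35,4],[47,6],[50,0]]
[[12,4],[24,0],[35,4],[47,16],[48,6],[50,0]]
[[12,4],[24,0],[35,4],[47,16],[48,6],[50,0]]
[[12,4],[24,0],[35,4],[47,16],[48,6],[50,0]]
[[12,4],[24,16],[39,4],[47,16],[48,6],[50,0]]
[[12,4],[24,16],[40,4],[47,16],[48,6],[50,0]]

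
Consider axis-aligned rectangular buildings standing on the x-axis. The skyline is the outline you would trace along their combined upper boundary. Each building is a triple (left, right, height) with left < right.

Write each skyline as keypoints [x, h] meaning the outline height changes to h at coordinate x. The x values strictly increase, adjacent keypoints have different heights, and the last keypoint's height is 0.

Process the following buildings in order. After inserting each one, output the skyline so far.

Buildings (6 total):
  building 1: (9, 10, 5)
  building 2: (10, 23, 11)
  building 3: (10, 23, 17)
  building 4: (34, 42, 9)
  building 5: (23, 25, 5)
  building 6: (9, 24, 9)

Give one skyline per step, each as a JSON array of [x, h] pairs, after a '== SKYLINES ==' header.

== SKYLINES ==
[[9,5],[10,0]]
[[9,5],[10,11],[23,0]]
[[9,5],[10,17],[23,0]]
[[9,5],[10,17],[23,0],[34,9],[42,0]]
[[9,5],[10,17],[23,5],[25,0],[34,9],[42,0]]
[[9,9],[10,17],[23,9],[24,5],[25,0],[34,9],[42,0]]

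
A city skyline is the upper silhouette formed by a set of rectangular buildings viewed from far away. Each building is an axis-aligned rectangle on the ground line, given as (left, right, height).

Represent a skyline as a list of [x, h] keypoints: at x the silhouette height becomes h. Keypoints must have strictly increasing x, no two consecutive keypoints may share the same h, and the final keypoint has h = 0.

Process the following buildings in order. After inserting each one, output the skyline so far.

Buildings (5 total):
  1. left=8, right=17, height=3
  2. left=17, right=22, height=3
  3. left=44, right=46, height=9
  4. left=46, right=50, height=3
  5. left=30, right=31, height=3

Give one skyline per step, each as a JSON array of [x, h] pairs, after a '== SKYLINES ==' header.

== SKYLINES ==
[[8,3],[17,0]]
[[8,3],[22,0]]
[[8,3],[22,0],[44,9],[46,0]]
[[8,3],[22,0],[44,9],[46,3],[50,0]]
[[8,3],[22,0],[30,3],[31,0],[44,9],[46,3],[50,0]]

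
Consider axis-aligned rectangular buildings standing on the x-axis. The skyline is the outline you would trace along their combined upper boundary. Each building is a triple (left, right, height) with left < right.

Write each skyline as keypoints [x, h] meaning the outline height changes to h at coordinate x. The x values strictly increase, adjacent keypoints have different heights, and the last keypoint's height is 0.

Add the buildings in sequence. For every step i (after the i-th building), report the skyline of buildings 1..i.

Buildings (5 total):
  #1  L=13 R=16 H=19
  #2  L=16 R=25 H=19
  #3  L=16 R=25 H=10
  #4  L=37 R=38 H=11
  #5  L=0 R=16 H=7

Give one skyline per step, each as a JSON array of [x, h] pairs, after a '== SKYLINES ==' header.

== SKYLINES ==
[[13,19],[16,0]]
[[13,19],[25,0]]
[[13,19],[25,0]]
[[13,19],[25,0],[37,11],[38,0]]
[[0,7],[13,19],[25,0],[37,11],[38,0]]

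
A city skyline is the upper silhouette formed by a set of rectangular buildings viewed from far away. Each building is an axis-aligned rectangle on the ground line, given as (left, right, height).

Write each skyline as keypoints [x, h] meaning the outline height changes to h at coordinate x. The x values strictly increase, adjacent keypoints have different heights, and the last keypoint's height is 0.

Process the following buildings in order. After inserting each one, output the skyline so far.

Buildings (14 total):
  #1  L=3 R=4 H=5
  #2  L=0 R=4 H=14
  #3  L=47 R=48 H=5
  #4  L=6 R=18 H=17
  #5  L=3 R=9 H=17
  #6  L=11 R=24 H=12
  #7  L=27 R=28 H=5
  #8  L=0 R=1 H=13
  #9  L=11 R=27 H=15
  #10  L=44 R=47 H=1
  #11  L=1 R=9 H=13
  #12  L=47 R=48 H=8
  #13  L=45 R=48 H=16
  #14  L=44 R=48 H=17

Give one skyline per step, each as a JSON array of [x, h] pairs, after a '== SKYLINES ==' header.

== SKYLINES ==
[[3,5],[4,0]]
[[0,14],[4,0]]
[[0,14],[4,0],[47,5],[48,0]]
[[0,14],[4,0],[6,17],[18,0],[47,5],[48,0]]
[[0,14],[3,17],[18,0],[47,5],[48,0]]
[[0,14],[3,17],[18,12],[24,0],[47,5],[48,0]]
[[0,14],[3,17],[18,12],[24,0],[27,5],[28,0],[47,5],[48,0]]
[[0,14],[3,17],[18,12],[24,0],[27,5],[28,0],[47,5],[48,0]]
[[0,14],[3,17],[18,15],[27,5],[28,0],[47,5],[48,0]]
[[0,14],[3,17],[18,15],[27,5],[28,0],[44,1],[47,5],[48,0]]
[[0,14],[3,17],[18,15],[27,5],[28,0],[44,1],[47,5],[48,0]]
[[0,14],[3,17],[18,15],[27,5],[28,0],[44,1],[47,8],[48,0]]
[[0,14],[3,17],[18,15],[27,5],[28,0],[44,1],[45,16],[48,0]]
[[0,14],[3,17],[18,15],[27,5],[28,0],[44,17],[48,0]]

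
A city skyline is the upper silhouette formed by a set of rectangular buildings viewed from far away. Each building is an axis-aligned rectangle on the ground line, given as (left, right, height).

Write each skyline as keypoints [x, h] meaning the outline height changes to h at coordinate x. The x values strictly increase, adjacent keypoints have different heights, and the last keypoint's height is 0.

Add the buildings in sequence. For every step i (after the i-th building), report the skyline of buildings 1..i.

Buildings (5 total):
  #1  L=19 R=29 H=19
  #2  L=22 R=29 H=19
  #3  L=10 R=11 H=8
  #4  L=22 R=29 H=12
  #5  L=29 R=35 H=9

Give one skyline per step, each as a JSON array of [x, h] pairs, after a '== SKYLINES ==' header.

== SKYLINES ==
[[19,19],[29,0]]
[[19,19],[29,0]]
[[10,8],[11,0],[19,19],[29,0]]
[[10,8],[11,0],[19,19],[29,0]]
[[10,8],[11,0],[19,19],[29,9],[35,0]]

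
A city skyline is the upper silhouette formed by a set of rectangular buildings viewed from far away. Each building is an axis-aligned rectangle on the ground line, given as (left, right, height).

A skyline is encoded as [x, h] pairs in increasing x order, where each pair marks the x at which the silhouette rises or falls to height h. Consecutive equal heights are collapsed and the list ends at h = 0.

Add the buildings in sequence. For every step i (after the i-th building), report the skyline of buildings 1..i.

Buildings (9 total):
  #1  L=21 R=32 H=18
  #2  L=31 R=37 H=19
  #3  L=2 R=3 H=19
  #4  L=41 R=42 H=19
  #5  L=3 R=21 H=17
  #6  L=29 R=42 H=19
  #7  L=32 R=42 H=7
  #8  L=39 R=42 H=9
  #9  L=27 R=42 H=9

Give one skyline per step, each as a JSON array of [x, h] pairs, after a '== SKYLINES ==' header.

== SKYLINES ==
[[21,18],[32,0]]
[[21,18],[31,19],[37,0]]
[[2,19],[3,0],[21,18],[31,19],[37,0]]
[[2,19],[3,0],[21,18],[31,19],[37,0],[41,19],[42,0]]
[[2,19],[3,17],[21,18],[31,19],[37,0],[41,19],[42,0]]
[[2,19],[3,17],[21,18],[29,19],[42,0]]
[[2,19],[3,17],[21,18],[29,19],[42,0]]
[[2,19],[3,17],[21,18],[29,19],[42,0]]
[[2,19],[3,17],[21,18],[29,19],[42,0]]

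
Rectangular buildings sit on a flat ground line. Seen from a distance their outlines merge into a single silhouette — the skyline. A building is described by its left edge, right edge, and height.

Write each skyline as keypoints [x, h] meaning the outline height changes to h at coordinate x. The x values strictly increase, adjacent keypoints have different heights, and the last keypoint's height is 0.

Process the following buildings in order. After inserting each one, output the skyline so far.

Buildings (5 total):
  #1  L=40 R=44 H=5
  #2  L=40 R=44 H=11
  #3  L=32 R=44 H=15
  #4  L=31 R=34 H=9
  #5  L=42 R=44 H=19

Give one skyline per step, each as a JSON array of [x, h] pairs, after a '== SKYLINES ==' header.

== SKYLINES ==
[[40,5],[44,0]]
[[40,11],[44,0]]
[[32,15],[44,0]]
[[31,9],[32,15],[44,0]]
[[31,9],[32,15],[42,19],[44,0]]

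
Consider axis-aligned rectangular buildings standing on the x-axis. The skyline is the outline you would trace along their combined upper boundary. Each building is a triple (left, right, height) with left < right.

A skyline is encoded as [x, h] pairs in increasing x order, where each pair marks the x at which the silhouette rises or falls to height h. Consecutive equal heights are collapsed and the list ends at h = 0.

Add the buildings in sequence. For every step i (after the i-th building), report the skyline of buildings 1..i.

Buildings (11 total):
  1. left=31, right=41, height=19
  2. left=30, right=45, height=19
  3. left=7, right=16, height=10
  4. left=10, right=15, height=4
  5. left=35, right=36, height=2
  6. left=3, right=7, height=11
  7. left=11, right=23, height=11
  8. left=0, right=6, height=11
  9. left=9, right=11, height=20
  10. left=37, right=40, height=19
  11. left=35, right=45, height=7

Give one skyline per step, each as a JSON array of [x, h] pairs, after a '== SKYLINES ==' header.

== SKYLINES ==
[[31,19],[41,0]]
[[30,19],[45,0]]
[[7,10],[16,0],[30,19],[45,0]]
[[7,10],[16,0],[30,19],[45,0]]
[[7,10],[16,0],[30,19],[45,0]]
[[3,11],[7,10],[16,0],[30,19],[45,0]]
[[3,11],[7,10],[11,11],[23,0],[30,19],[45,0]]
[[0,11],[7,10],[11,11],[23,0],[30,19],[45,0]]
[[0,11],[7,10],[9,20],[11,11],[23,0],[30,19],[45,0]]
[[0,11],[7,10],[9,20],[11,11],[23,0],[30,19],[45,0]]
[[0,11],[7,10],[9,20],[11,11],[23,0],[30,19],[45,0]]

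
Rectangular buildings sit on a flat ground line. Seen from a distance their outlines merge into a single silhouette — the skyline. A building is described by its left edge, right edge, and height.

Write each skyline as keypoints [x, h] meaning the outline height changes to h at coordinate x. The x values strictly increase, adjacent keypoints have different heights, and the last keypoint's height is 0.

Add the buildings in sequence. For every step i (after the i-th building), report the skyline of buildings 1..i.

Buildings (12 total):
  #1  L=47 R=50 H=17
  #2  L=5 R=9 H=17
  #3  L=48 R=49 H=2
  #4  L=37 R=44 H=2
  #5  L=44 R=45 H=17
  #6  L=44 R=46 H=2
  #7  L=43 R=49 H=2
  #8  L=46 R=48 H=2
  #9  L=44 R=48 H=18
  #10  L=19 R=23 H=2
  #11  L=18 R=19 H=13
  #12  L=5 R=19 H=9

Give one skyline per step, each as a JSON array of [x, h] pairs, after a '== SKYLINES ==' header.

== SKYLINES ==
[[47,17],[50,0]]
[[5,17],[9,0],[47,17],[50,0]]
[[5,17],[9,0],[47,17],[50,0]]
[[5,17],[9,0],[37,2],[44,0],[47,17],[50,0]]
[[5,17],[9,0],[37,2],[44,17],[45,0],[47,17],[50,0]]
[[5,17],[9,0],[37,2],[44,17],[45,2],[46,0],[47,17],[50,0]]
[[5,17],[9,0],[37,2],[44,17],[45,2],[47,17],[50,0]]
[[5,17],[9,0],[37,2],[44,17],[45,2],[47,17],[50,0]]
[[5,17],[9,0],[37,2],[44,18],[48,17],[50,0]]
[[5,17],[9,0],[19,2],[23,0],[37,2],[44,18],[48,17],[50,0]]
[[5,17],[9,0],[18,13],[19,2],[23,0],[37,2],[44,18],[48,17],[50,0]]
[[5,17],[9,9],[18,13],[19,2],[23,0],[37,2],[44,18],[48,17],[50,0]]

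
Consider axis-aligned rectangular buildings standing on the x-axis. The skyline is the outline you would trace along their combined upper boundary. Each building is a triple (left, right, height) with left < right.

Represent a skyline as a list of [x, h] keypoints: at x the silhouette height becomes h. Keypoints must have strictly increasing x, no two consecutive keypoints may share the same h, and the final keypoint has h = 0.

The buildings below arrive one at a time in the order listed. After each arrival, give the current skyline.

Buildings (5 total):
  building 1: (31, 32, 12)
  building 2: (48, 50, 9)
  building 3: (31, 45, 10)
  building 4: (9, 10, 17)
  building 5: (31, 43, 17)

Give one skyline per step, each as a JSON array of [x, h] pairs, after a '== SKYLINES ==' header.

== SKYLINES ==
[[31,12],[32,0]]
[[31,12],[32,0],[48,9],[50,0]]
[[31,12],[32,10],[45,0],[48,9],[50,0]]
[[9,17],[10,0],[31,12],[32,10],[45,0],[48,9],[50,0]]
[[9,17],[10,0],[31,17],[43,10],[45,0],[48,9],[50,0]]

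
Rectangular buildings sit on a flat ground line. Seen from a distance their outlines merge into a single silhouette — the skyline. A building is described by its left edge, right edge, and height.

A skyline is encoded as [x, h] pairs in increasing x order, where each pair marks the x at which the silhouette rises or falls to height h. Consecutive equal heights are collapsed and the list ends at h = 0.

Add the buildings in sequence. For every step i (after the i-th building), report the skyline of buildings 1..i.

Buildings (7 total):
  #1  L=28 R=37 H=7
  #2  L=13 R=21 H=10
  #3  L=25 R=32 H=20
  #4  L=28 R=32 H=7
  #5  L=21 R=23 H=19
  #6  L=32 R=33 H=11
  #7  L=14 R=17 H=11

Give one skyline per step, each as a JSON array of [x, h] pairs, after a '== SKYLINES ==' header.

== SKYLINES ==
[[28,7],[37,0]]
[[13,10],[21,0],[28,7],[37,0]]
[[13,10],[21,0],[25,20],[32,7],[37,0]]
[[13,10],[21,0],[25,20],[32,7],[37,0]]
[[13,10],[21,19],[23,0],[25,20],[32,7],[37,0]]
[[13,10],[21,19],[23,0],[25,20],[32,11],[33,7],[37,0]]
[[13,10],[14,11],[17,10],[21,19],[23,0],[25,20],[32,11],[33,7],[37,0]]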